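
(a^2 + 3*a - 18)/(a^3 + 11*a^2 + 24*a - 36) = (a - 3)/(a^2 + 5*a - 6)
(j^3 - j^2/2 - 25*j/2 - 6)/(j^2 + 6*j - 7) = (2*j^3 - j^2 - 25*j - 12)/(2*(j^2 + 6*j - 7))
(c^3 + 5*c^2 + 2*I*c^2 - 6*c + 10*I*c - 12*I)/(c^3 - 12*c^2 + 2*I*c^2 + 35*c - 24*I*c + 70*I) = (c^2 + 5*c - 6)/(c^2 - 12*c + 35)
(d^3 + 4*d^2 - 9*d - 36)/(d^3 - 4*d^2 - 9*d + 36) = (d + 4)/(d - 4)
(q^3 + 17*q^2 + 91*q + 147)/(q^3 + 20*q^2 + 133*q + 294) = (q + 3)/(q + 6)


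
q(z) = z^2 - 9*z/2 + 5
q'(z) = 2*z - 9/2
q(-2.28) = 20.46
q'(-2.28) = -9.06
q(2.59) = 0.05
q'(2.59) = 0.68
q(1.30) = 0.84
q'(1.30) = -1.90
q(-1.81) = 16.42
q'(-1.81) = -8.12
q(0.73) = 2.25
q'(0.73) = -3.04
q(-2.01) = 18.09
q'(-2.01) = -8.52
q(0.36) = 3.51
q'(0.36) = -3.78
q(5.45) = 10.18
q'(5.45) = 6.40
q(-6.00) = 68.00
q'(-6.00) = -16.50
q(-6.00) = 68.00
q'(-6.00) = -16.50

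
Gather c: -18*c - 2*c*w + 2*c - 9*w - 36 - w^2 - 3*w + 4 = c*(-2*w - 16) - w^2 - 12*w - 32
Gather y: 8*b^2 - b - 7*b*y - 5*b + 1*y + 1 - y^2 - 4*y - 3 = 8*b^2 - 6*b - y^2 + y*(-7*b - 3) - 2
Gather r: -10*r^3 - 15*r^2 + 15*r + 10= -10*r^3 - 15*r^2 + 15*r + 10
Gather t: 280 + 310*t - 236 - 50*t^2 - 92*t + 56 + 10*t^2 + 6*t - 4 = -40*t^2 + 224*t + 96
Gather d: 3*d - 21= 3*d - 21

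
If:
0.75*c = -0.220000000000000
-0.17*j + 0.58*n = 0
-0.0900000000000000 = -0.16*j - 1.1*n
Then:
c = -0.29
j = 0.19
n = 0.05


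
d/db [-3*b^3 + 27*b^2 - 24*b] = -9*b^2 + 54*b - 24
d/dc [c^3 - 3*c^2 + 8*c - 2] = 3*c^2 - 6*c + 8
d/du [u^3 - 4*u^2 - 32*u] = 3*u^2 - 8*u - 32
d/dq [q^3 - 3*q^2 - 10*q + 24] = 3*q^2 - 6*q - 10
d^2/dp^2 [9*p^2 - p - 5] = 18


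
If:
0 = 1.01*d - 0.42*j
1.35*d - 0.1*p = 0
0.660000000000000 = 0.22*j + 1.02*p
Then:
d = 0.05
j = 0.11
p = 0.62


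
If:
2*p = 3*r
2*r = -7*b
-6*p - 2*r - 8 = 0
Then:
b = 16/77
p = -12/11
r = -8/11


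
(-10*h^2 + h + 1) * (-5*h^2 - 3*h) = 50*h^4 + 25*h^3 - 8*h^2 - 3*h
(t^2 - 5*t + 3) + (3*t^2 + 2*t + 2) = 4*t^2 - 3*t + 5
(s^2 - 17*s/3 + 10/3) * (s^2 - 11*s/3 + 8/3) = s^4 - 28*s^3/3 + 241*s^2/9 - 82*s/3 + 80/9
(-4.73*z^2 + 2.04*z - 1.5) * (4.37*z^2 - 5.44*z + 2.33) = -20.6701*z^4 + 34.646*z^3 - 28.6735*z^2 + 12.9132*z - 3.495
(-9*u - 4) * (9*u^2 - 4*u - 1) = -81*u^3 + 25*u + 4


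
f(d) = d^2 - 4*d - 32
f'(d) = 2*d - 4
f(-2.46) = -16.11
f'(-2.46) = -8.92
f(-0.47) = -29.90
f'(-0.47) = -4.94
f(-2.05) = -19.60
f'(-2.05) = -8.10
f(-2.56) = -15.21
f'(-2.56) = -9.12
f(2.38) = -35.86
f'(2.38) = 0.76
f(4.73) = -28.55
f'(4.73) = 5.46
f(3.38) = -34.10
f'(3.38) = 2.76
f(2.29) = -35.92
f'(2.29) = 0.58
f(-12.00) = 160.00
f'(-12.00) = -28.00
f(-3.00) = -11.00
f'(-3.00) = -10.00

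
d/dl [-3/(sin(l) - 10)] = 3*cos(l)/(sin(l) - 10)^2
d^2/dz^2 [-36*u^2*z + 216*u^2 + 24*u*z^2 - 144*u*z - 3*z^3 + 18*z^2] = 48*u - 18*z + 36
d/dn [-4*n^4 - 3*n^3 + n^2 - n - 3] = -16*n^3 - 9*n^2 + 2*n - 1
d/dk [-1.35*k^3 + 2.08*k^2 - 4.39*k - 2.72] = -4.05*k^2 + 4.16*k - 4.39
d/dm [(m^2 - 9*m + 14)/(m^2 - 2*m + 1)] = (7*m - 19)/(m^3 - 3*m^2 + 3*m - 1)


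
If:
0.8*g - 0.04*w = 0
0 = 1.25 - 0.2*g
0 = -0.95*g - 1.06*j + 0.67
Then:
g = 6.25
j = -4.97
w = 125.00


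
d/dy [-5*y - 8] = -5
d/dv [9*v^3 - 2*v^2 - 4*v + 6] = 27*v^2 - 4*v - 4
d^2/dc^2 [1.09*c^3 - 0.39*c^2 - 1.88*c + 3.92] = 6.54*c - 0.78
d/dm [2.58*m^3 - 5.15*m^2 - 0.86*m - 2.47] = 7.74*m^2 - 10.3*m - 0.86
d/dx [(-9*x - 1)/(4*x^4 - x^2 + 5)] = (-36*x^4 + 9*x^2 + 2*x*(9*x + 1)*(8*x^2 - 1) - 45)/(4*x^4 - x^2 + 5)^2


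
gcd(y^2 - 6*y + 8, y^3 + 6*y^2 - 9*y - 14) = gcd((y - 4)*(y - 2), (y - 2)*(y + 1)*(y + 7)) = y - 2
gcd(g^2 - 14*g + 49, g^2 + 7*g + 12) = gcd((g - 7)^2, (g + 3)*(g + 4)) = 1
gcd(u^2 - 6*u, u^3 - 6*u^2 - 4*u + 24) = u - 6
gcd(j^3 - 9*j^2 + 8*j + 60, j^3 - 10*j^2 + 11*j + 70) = j^2 - 3*j - 10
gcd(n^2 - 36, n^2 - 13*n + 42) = n - 6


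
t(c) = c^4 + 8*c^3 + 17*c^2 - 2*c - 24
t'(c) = 4*c^3 + 24*c^2 + 34*c - 2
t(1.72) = 72.31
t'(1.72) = 147.84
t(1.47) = 39.88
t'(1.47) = 112.55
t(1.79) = 83.04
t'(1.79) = 158.70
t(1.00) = 0.00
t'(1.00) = 60.00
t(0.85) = -7.98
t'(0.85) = 46.70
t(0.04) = -24.05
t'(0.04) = -0.60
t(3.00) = 420.00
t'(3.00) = 424.00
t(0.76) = -11.86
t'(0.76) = 39.46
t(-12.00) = 9360.00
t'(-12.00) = -3866.00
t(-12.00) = 9360.00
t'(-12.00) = -3866.00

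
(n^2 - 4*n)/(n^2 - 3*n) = (n - 4)/(n - 3)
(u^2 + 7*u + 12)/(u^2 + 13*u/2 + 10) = 2*(u + 3)/(2*u + 5)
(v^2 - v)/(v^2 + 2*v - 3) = v/(v + 3)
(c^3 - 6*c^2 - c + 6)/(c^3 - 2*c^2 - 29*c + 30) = (c + 1)/(c + 5)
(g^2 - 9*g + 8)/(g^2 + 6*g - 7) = (g - 8)/(g + 7)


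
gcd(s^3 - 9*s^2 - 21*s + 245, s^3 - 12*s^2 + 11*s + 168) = s - 7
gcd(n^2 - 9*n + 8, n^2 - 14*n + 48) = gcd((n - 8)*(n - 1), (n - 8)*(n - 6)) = n - 8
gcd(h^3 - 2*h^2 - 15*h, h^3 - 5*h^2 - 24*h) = h^2 + 3*h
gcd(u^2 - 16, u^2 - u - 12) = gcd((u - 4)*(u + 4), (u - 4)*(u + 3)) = u - 4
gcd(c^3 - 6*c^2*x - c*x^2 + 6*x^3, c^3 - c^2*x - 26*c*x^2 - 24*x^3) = -c^2 + 5*c*x + 6*x^2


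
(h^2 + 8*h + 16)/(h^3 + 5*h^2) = (h^2 + 8*h + 16)/(h^2*(h + 5))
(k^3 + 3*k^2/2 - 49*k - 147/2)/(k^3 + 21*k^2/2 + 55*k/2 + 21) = (k - 7)/(k + 2)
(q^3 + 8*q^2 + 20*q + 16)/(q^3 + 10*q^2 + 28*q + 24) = (q + 4)/(q + 6)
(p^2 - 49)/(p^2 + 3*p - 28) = (p - 7)/(p - 4)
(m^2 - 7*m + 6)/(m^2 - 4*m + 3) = (m - 6)/(m - 3)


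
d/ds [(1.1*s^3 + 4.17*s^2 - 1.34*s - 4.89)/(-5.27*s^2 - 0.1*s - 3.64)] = (-5.797*s^4 - 0.219999999999999*s^3 - 19.4908*s^2 - 81.8982*s + 4.3886)/(27.7729*s^4 + 1.054*s^3 + 38.3756*s^2 + 0.728*s + 13.2496)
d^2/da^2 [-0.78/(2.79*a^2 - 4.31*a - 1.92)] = (-12.143196*a^2 + 18.758844*a + 0.78*(5.58*a - 4.31)*(11.16*a - 8.62) + 8.356608)/(-2.79*a^2 + 4.31*a + 1.92)^3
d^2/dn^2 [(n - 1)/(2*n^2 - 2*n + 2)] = ((2 - 3*n)*(n^2 - n + 1) + (n - 1)*(2*n - 1)^2)/(n^2 - n + 1)^3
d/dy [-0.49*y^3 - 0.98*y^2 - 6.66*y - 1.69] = -1.47*y^2 - 1.96*y - 6.66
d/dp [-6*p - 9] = -6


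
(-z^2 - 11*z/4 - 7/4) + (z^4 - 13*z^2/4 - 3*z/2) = z^4 - 17*z^2/4 - 17*z/4 - 7/4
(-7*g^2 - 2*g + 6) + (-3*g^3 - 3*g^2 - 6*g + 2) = -3*g^3 - 10*g^2 - 8*g + 8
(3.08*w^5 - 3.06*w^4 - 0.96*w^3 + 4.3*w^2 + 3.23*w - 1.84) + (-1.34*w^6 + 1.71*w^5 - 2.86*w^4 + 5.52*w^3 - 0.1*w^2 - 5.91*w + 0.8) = -1.34*w^6 + 4.79*w^5 - 5.92*w^4 + 4.56*w^3 + 4.2*w^2 - 2.68*w - 1.04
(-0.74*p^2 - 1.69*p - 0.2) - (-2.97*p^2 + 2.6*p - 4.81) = 2.23*p^2 - 4.29*p + 4.61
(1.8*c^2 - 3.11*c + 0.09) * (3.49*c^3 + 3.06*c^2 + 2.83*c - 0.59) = 6.282*c^5 - 5.3459*c^4 - 4.1085*c^3 - 9.5879*c^2 + 2.0896*c - 0.0531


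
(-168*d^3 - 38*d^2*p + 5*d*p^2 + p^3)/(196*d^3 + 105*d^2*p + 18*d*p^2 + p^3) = (-6*d + p)/(7*d + p)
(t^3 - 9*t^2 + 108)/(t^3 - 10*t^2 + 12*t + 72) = (t + 3)/(t + 2)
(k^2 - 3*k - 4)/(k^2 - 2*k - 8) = (k + 1)/(k + 2)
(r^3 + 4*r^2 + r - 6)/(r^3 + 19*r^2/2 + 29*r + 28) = 2*(r^2 + 2*r - 3)/(2*r^2 + 15*r + 28)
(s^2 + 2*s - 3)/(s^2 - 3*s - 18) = (s - 1)/(s - 6)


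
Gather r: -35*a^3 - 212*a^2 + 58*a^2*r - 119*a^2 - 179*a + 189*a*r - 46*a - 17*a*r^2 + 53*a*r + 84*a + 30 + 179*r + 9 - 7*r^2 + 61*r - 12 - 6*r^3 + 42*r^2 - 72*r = -35*a^3 - 331*a^2 - 141*a - 6*r^3 + r^2*(35 - 17*a) + r*(58*a^2 + 242*a + 168) + 27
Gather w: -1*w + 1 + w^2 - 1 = w^2 - w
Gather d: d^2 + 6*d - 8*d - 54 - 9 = d^2 - 2*d - 63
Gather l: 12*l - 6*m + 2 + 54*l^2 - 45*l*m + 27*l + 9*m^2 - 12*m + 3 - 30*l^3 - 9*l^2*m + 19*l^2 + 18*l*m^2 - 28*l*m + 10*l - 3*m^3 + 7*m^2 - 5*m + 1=-30*l^3 + l^2*(73 - 9*m) + l*(18*m^2 - 73*m + 49) - 3*m^3 + 16*m^2 - 23*m + 6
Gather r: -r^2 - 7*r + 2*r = -r^2 - 5*r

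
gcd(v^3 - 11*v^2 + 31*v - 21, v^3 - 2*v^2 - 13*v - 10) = 1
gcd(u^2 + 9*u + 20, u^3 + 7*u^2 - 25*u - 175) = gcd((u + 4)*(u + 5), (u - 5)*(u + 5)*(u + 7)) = u + 5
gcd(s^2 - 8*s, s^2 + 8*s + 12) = 1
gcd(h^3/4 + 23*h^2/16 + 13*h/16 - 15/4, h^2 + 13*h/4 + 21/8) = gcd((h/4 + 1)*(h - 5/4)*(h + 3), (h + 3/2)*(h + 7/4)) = 1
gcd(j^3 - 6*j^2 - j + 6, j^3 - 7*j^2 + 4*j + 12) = j^2 - 5*j - 6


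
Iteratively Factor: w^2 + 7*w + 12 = (w + 3)*(w + 4)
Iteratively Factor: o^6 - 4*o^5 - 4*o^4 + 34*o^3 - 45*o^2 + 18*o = (o)*(o^5 - 4*o^4 - 4*o^3 + 34*o^2 - 45*o + 18) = o*(o - 2)*(o^4 - 2*o^3 - 8*o^2 + 18*o - 9) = o*(o - 2)*(o - 1)*(o^3 - o^2 - 9*o + 9) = o*(o - 2)*(o - 1)^2*(o^2 - 9) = o*(o - 2)*(o - 1)^2*(o + 3)*(o - 3)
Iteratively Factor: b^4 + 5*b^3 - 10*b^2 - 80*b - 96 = (b + 2)*(b^3 + 3*b^2 - 16*b - 48) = (b - 4)*(b + 2)*(b^2 + 7*b + 12) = (b - 4)*(b + 2)*(b + 4)*(b + 3)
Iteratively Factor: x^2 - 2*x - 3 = (x - 3)*(x + 1)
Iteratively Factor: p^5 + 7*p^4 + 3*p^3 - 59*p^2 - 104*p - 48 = (p + 1)*(p^4 + 6*p^3 - 3*p^2 - 56*p - 48) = (p + 1)*(p + 4)*(p^3 + 2*p^2 - 11*p - 12) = (p + 1)^2*(p + 4)*(p^2 + p - 12) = (p + 1)^2*(p + 4)^2*(p - 3)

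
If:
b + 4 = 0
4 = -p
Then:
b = -4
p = -4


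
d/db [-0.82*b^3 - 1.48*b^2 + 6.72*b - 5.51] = -2.46*b^2 - 2.96*b + 6.72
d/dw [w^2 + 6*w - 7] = 2*w + 6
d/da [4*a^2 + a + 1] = 8*a + 1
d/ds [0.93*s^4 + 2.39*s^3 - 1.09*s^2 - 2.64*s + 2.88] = 3.72*s^3 + 7.17*s^2 - 2.18*s - 2.64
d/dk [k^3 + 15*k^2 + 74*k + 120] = 3*k^2 + 30*k + 74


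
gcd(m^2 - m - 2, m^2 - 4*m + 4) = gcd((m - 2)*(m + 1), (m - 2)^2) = m - 2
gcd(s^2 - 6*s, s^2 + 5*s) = s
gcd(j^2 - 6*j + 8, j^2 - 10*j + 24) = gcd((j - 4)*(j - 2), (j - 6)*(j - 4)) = j - 4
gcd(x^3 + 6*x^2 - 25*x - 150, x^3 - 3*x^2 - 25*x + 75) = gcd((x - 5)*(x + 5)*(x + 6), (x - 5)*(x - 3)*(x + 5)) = x^2 - 25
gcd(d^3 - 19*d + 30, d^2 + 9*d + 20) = d + 5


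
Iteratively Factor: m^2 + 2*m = (m + 2)*(m)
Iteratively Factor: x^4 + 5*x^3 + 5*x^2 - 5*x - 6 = (x + 2)*(x^3 + 3*x^2 - x - 3) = (x + 1)*(x + 2)*(x^2 + 2*x - 3) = (x + 1)*(x + 2)*(x + 3)*(x - 1)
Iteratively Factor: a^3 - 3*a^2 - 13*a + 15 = (a - 1)*(a^2 - 2*a - 15) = (a - 1)*(a + 3)*(a - 5)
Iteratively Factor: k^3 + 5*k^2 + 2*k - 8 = (k + 2)*(k^2 + 3*k - 4) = (k - 1)*(k + 2)*(k + 4)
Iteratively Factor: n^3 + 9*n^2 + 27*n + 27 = (n + 3)*(n^2 + 6*n + 9) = (n + 3)^2*(n + 3)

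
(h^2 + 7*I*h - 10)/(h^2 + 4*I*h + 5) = (h + 2*I)/(h - I)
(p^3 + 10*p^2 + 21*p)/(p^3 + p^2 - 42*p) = (p + 3)/(p - 6)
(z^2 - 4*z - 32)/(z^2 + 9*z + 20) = (z - 8)/(z + 5)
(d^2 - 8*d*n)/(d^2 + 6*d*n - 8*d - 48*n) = d*(d - 8*n)/(d^2 + 6*d*n - 8*d - 48*n)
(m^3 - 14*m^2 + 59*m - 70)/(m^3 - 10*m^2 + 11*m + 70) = (m - 2)/(m + 2)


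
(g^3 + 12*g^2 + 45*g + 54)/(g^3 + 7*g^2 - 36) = (g + 3)/(g - 2)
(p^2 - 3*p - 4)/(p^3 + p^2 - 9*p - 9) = (p - 4)/(p^2 - 9)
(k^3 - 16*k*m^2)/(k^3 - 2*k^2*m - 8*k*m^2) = (k + 4*m)/(k + 2*m)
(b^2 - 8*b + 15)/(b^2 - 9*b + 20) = (b - 3)/(b - 4)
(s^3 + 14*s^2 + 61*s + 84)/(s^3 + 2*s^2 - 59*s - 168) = (s + 4)/(s - 8)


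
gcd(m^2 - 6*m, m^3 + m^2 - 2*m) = m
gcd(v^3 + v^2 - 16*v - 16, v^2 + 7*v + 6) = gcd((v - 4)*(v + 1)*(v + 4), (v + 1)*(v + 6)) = v + 1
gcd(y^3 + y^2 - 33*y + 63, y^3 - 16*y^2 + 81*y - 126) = y - 3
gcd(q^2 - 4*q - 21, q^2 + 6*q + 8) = 1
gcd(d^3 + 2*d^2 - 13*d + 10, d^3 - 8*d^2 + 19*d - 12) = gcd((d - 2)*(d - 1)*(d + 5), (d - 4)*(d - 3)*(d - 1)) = d - 1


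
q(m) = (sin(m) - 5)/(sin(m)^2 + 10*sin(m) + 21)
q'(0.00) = 0.16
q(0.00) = -0.24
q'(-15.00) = -0.22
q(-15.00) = -0.38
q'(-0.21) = 0.19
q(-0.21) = -0.27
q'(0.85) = 0.06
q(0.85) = -0.15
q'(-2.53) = -0.22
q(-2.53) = -0.36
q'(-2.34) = -0.21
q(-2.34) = -0.40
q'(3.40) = -0.19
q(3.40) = -0.28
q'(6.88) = 0.09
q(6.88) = -0.16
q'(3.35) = -0.19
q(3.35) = -0.27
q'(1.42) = 0.01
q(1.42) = -0.13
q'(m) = (-2*sin(m)*cos(m) - 10*cos(m))*(sin(m) - 5)/(sin(m)^2 + 10*sin(m) + 21)^2 + cos(m)/(sin(m)^2 + 10*sin(m) + 21)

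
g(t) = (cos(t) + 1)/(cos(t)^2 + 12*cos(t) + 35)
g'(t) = (2*sin(t)*cos(t) + 12*sin(t))*(cos(t) + 1)/(cos(t)^2 + 12*cos(t) + 35)^2 - sin(t)/(cos(t)^2 + 12*cos(t) + 35)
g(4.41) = 0.02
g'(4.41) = 0.02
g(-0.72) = 0.04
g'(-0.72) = 0.01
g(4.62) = 0.03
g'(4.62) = 0.02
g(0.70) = 0.04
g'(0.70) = -0.01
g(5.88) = 0.04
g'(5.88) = 0.00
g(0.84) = 0.04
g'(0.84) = -0.01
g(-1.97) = 0.02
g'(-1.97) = 0.02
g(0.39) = 0.04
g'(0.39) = -0.00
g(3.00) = 0.00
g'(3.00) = -0.00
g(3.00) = 0.00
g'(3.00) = -0.00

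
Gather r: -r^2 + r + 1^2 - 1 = -r^2 + r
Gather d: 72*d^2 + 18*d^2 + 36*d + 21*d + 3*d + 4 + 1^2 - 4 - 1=90*d^2 + 60*d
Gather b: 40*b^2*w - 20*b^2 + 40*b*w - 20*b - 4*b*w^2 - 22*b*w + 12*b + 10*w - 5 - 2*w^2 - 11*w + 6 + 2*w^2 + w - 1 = b^2*(40*w - 20) + b*(-4*w^2 + 18*w - 8)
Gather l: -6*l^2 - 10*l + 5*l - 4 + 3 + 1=-6*l^2 - 5*l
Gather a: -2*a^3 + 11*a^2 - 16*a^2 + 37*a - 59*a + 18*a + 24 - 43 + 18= -2*a^3 - 5*a^2 - 4*a - 1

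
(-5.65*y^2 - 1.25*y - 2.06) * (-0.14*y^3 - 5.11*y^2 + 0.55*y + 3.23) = 0.791*y^5 + 29.0465*y^4 + 3.5684*y^3 - 8.4104*y^2 - 5.1705*y - 6.6538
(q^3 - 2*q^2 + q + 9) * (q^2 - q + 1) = q^5 - 3*q^4 + 4*q^3 + 6*q^2 - 8*q + 9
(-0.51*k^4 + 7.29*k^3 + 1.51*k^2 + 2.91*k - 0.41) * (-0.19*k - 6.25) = 0.0969*k^5 + 1.8024*k^4 - 45.8494*k^3 - 9.9904*k^2 - 18.1096*k + 2.5625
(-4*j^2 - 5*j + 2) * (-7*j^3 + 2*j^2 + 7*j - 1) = 28*j^5 + 27*j^4 - 52*j^3 - 27*j^2 + 19*j - 2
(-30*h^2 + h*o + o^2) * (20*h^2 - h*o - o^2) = -600*h^4 + 50*h^3*o + 49*h^2*o^2 - 2*h*o^3 - o^4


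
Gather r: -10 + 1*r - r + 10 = 0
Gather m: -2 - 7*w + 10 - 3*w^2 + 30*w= -3*w^2 + 23*w + 8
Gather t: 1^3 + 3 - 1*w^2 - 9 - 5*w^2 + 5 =-6*w^2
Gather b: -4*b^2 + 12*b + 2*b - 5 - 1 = -4*b^2 + 14*b - 6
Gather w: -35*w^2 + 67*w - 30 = -35*w^2 + 67*w - 30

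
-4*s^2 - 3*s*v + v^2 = (-4*s + v)*(s + v)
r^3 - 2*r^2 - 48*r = r*(r - 8)*(r + 6)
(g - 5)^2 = g^2 - 10*g + 25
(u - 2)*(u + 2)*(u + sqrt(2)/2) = u^3 + sqrt(2)*u^2/2 - 4*u - 2*sqrt(2)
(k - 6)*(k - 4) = k^2 - 10*k + 24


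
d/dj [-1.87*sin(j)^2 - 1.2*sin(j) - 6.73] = -(3.74*sin(j) + 1.2)*cos(j)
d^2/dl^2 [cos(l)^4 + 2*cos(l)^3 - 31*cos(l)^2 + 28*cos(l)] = -16*sin(l)^4 - 104*sin(l)^2 - 59*cos(l)/2 - 9*cos(3*l)/2 + 58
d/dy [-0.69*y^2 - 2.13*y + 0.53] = -1.38*y - 2.13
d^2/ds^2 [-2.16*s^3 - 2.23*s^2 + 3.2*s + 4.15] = -12.96*s - 4.46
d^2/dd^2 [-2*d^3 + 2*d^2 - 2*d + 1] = 4 - 12*d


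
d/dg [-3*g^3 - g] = -9*g^2 - 1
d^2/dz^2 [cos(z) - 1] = -cos(z)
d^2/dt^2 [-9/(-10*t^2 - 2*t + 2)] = 9*(-25*t^2 - 5*t + (10*t + 1)^2 + 5)/(5*t^2 + t - 1)^3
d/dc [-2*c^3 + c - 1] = 1 - 6*c^2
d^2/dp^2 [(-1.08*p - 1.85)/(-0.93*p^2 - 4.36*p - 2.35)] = ((1.08*p + 1.85)*(1.86*p + 4.36)*(3.72*p + 8.72) - (6.0264*p + 12.8586)*(0.93*p^2 + 4.36*p + 2.35))/(0.93*p^2 + 4.36*p + 2.35)^3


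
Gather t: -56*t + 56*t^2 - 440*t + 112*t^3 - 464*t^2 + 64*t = 112*t^3 - 408*t^2 - 432*t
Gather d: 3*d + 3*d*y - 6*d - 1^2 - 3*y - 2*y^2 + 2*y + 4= d*(3*y - 3) - 2*y^2 - y + 3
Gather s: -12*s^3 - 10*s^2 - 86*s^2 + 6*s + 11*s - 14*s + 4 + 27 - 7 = -12*s^3 - 96*s^2 + 3*s + 24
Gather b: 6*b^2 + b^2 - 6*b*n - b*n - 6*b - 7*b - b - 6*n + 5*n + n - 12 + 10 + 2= 7*b^2 + b*(-7*n - 14)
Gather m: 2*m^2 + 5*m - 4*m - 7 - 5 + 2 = 2*m^2 + m - 10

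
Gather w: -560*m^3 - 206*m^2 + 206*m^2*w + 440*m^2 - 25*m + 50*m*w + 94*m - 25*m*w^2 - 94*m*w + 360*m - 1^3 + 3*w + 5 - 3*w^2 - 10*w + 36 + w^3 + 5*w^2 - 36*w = -560*m^3 + 234*m^2 + 429*m + w^3 + w^2*(2 - 25*m) + w*(206*m^2 - 44*m - 43) + 40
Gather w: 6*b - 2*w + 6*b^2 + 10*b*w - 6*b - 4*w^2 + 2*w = 6*b^2 + 10*b*w - 4*w^2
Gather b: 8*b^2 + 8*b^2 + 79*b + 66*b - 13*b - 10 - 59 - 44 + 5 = 16*b^2 + 132*b - 108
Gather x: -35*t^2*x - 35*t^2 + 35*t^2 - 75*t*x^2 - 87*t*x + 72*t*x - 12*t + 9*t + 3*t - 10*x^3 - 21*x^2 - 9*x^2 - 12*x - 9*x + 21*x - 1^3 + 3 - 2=-10*x^3 + x^2*(-75*t - 30) + x*(-35*t^2 - 15*t)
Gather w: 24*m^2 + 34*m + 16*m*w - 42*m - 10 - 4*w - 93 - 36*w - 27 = 24*m^2 - 8*m + w*(16*m - 40) - 130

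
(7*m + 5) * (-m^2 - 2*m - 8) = -7*m^3 - 19*m^2 - 66*m - 40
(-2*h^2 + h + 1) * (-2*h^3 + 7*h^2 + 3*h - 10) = 4*h^5 - 16*h^4 - h^3 + 30*h^2 - 7*h - 10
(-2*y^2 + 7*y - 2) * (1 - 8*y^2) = 16*y^4 - 56*y^3 + 14*y^2 + 7*y - 2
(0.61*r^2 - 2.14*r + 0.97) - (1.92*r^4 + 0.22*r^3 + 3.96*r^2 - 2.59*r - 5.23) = -1.92*r^4 - 0.22*r^3 - 3.35*r^2 + 0.45*r + 6.2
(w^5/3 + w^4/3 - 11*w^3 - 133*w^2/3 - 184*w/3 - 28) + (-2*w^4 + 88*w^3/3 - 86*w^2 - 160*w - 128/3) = w^5/3 - 5*w^4/3 + 55*w^3/3 - 391*w^2/3 - 664*w/3 - 212/3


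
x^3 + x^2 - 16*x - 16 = (x - 4)*(x + 1)*(x + 4)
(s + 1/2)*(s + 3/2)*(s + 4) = s^3 + 6*s^2 + 35*s/4 + 3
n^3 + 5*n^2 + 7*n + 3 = (n + 1)^2*(n + 3)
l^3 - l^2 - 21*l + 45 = (l - 3)^2*(l + 5)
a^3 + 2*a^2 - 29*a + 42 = (a - 3)*(a - 2)*(a + 7)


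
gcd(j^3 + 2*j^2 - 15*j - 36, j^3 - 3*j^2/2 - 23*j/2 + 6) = j^2 - j - 12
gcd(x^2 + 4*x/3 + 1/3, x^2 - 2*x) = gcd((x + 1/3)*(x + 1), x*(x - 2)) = 1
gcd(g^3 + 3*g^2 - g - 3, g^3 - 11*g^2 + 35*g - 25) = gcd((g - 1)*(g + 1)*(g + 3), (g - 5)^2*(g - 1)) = g - 1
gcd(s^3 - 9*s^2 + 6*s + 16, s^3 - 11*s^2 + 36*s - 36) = s - 2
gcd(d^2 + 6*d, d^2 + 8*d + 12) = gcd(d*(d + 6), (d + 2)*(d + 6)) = d + 6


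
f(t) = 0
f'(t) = 0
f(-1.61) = 0.00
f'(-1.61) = 0.00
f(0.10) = 0.00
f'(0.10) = 0.00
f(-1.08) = 0.00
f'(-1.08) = 0.00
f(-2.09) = 0.00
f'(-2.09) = 0.00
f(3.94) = 0.00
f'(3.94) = 0.00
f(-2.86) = 0.00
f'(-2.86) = 0.00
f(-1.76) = 0.00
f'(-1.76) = 0.00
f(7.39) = 0.00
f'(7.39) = 0.00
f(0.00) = 0.00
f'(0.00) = 0.00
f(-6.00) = 0.00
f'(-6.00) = 0.00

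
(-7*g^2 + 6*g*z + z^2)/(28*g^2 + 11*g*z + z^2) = (-g + z)/(4*g + z)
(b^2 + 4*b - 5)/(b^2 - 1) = (b + 5)/(b + 1)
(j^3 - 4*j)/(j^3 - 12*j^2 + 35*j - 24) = j*(j^2 - 4)/(j^3 - 12*j^2 + 35*j - 24)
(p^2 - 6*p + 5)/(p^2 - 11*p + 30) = (p - 1)/(p - 6)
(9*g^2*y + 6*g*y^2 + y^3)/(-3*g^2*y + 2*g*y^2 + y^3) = (3*g + y)/(-g + y)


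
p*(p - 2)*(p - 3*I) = p^3 - 2*p^2 - 3*I*p^2 + 6*I*p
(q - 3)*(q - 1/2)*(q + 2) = q^3 - 3*q^2/2 - 11*q/2 + 3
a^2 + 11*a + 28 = (a + 4)*(a + 7)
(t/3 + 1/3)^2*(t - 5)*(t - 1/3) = t^4/9 - 10*t^3/27 - 8*t^2/9 - 2*t/9 + 5/27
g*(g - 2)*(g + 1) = g^3 - g^2 - 2*g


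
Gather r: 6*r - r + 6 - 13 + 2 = 5*r - 5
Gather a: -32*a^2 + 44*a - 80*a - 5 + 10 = -32*a^2 - 36*a + 5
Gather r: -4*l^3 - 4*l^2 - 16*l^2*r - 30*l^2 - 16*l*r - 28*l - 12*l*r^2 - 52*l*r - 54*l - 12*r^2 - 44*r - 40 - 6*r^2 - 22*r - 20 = -4*l^3 - 34*l^2 - 82*l + r^2*(-12*l - 18) + r*(-16*l^2 - 68*l - 66) - 60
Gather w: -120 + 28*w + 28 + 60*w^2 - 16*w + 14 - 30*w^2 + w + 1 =30*w^2 + 13*w - 77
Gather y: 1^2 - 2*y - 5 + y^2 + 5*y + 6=y^2 + 3*y + 2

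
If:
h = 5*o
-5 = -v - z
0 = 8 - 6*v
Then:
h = 5*o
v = 4/3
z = 11/3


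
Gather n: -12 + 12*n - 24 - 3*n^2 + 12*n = -3*n^2 + 24*n - 36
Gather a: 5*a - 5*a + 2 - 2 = 0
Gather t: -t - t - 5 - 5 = -2*t - 10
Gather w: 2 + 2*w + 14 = 2*w + 16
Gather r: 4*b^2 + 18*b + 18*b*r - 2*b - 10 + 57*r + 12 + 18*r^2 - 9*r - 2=4*b^2 + 16*b + 18*r^2 + r*(18*b + 48)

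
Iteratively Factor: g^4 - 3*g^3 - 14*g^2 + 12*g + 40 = (g + 2)*(g^3 - 5*g^2 - 4*g + 20) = (g - 5)*(g + 2)*(g^2 - 4) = (g - 5)*(g - 2)*(g + 2)*(g + 2)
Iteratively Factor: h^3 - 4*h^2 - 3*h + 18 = (h + 2)*(h^2 - 6*h + 9) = (h - 3)*(h + 2)*(h - 3)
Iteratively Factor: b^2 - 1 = (b - 1)*(b + 1)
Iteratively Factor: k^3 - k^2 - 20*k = (k)*(k^2 - k - 20) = k*(k + 4)*(k - 5)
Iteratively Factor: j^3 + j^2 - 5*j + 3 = (j - 1)*(j^2 + 2*j - 3) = (j - 1)*(j + 3)*(j - 1)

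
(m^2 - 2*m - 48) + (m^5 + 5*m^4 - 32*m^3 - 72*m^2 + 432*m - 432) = m^5 + 5*m^4 - 32*m^3 - 71*m^2 + 430*m - 480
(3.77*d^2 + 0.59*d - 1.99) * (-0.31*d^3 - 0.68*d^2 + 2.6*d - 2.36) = -1.1687*d^5 - 2.7465*d^4 + 10.0177*d^3 - 6.01*d^2 - 6.5664*d + 4.6964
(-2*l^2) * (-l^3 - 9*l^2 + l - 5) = 2*l^5 + 18*l^4 - 2*l^3 + 10*l^2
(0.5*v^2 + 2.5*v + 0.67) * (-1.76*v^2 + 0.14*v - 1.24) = -0.88*v^4 - 4.33*v^3 - 1.4492*v^2 - 3.0062*v - 0.8308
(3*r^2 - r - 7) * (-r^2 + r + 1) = -3*r^4 + 4*r^3 + 9*r^2 - 8*r - 7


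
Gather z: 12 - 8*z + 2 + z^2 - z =z^2 - 9*z + 14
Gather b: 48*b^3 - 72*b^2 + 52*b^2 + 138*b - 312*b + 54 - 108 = 48*b^3 - 20*b^2 - 174*b - 54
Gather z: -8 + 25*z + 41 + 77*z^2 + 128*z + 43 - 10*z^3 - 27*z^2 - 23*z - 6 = -10*z^3 + 50*z^2 + 130*z + 70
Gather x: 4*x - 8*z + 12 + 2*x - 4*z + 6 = 6*x - 12*z + 18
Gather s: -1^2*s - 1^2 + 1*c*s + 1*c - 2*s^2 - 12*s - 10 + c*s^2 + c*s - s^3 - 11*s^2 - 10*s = c - s^3 + s^2*(c - 13) + s*(2*c - 23) - 11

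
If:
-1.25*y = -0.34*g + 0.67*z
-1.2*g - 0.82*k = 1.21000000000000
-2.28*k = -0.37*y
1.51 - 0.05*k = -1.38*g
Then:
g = -1.09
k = 0.12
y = 0.74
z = -1.93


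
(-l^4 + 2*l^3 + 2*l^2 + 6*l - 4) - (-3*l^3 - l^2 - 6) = -l^4 + 5*l^3 + 3*l^2 + 6*l + 2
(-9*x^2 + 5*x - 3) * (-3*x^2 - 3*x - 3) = 27*x^4 + 12*x^3 + 21*x^2 - 6*x + 9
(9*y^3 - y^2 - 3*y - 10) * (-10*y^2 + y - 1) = -90*y^5 + 19*y^4 + 20*y^3 + 98*y^2 - 7*y + 10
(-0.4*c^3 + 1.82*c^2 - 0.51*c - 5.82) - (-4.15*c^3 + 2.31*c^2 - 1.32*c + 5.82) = 3.75*c^3 - 0.49*c^2 + 0.81*c - 11.64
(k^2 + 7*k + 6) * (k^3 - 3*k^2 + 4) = k^5 + 4*k^4 - 15*k^3 - 14*k^2 + 28*k + 24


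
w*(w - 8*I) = w^2 - 8*I*w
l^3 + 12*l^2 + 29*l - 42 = (l - 1)*(l + 6)*(l + 7)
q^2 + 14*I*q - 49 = (q + 7*I)^2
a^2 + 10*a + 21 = (a + 3)*(a + 7)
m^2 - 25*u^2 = (m - 5*u)*(m + 5*u)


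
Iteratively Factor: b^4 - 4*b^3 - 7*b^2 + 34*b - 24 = (b - 2)*(b^3 - 2*b^2 - 11*b + 12) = (b - 2)*(b + 3)*(b^2 - 5*b + 4) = (b - 4)*(b - 2)*(b + 3)*(b - 1)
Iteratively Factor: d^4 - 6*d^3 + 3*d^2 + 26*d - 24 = (d - 3)*(d^3 - 3*d^2 - 6*d + 8) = (d - 3)*(d - 1)*(d^2 - 2*d - 8) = (d - 4)*(d - 3)*(d - 1)*(d + 2)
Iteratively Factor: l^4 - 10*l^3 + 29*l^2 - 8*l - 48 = (l + 1)*(l^3 - 11*l^2 + 40*l - 48) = (l - 4)*(l + 1)*(l^2 - 7*l + 12) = (l - 4)^2*(l + 1)*(l - 3)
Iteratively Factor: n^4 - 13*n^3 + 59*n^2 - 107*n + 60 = (n - 5)*(n^3 - 8*n^2 + 19*n - 12) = (n - 5)*(n - 1)*(n^2 - 7*n + 12) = (n - 5)*(n - 4)*(n - 1)*(n - 3)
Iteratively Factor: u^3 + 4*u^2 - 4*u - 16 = (u + 2)*(u^2 + 2*u - 8) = (u - 2)*(u + 2)*(u + 4)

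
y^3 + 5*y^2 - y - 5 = (y - 1)*(y + 1)*(y + 5)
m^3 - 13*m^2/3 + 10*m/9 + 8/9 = (m - 4)*(m - 2/3)*(m + 1/3)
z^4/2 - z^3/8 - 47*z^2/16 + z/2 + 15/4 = (z/2 + 1)*(z - 2)*(z - 3/2)*(z + 5/4)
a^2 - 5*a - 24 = (a - 8)*(a + 3)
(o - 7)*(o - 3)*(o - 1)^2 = o^4 - 12*o^3 + 42*o^2 - 52*o + 21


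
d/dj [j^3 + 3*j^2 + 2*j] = 3*j^2 + 6*j + 2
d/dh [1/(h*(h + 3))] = (-2*h - 3)/(h^2*(h^2 + 6*h + 9))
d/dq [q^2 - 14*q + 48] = 2*q - 14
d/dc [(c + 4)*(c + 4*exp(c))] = c + (c + 4)*(4*exp(c) + 1) + 4*exp(c)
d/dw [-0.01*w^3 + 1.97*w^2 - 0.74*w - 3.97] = -0.03*w^2 + 3.94*w - 0.74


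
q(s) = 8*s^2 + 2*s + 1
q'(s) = 16*s + 2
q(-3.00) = 67.00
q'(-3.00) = -46.00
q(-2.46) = 44.49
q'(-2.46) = -37.36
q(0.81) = 7.87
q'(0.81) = 14.96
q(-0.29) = 1.09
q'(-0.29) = -2.64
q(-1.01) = 7.14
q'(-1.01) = -14.16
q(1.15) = 13.88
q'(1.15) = 20.40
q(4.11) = 144.36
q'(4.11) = 67.76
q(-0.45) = 1.72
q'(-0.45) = -5.20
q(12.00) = 1177.00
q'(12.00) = 194.00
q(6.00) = 301.00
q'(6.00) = 98.00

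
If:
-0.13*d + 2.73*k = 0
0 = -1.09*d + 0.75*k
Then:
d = 0.00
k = 0.00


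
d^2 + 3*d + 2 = (d + 1)*(d + 2)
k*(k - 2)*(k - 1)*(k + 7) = k^4 + 4*k^3 - 19*k^2 + 14*k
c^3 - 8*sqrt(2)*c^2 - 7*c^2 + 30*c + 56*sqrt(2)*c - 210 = (c - 7)*(c - 5*sqrt(2))*(c - 3*sqrt(2))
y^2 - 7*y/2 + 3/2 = (y - 3)*(y - 1/2)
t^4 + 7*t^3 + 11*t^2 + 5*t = t*(t + 1)^2*(t + 5)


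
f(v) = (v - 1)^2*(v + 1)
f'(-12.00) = 455.00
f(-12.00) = -1859.00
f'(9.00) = 224.00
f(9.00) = 640.00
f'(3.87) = 36.19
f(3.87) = 40.11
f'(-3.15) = 35.07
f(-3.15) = -37.03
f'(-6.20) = 126.72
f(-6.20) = -269.57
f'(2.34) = 10.75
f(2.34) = 6.00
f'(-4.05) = 56.31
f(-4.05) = -77.78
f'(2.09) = 7.92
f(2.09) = 3.67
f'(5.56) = 80.62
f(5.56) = 136.41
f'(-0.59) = 1.22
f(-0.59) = 1.04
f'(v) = (v - 1)^2 + (v + 1)*(2*v - 2) = (v - 1)*(3*v + 1)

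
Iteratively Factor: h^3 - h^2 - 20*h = (h)*(h^2 - h - 20) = h*(h - 5)*(h + 4)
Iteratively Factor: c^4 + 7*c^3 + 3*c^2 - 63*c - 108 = (c + 3)*(c^3 + 4*c^2 - 9*c - 36) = (c + 3)*(c + 4)*(c^2 - 9) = (c - 3)*(c + 3)*(c + 4)*(c + 3)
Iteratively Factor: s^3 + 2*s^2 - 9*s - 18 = (s + 3)*(s^2 - s - 6) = (s + 2)*(s + 3)*(s - 3)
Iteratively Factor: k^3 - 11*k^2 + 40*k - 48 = (k - 3)*(k^2 - 8*k + 16) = (k - 4)*(k - 3)*(k - 4)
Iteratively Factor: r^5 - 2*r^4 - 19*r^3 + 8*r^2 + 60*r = (r + 2)*(r^4 - 4*r^3 - 11*r^2 + 30*r) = r*(r + 2)*(r^3 - 4*r^2 - 11*r + 30) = r*(r - 5)*(r + 2)*(r^2 + r - 6) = r*(r - 5)*(r - 2)*(r + 2)*(r + 3)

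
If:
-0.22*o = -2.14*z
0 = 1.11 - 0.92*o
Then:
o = 1.21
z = 0.12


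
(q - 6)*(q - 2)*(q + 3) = q^3 - 5*q^2 - 12*q + 36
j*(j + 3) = j^2 + 3*j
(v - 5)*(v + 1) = v^2 - 4*v - 5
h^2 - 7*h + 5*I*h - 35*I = (h - 7)*(h + 5*I)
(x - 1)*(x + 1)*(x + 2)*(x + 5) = x^4 + 7*x^3 + 9*x^2 - 7*x - 10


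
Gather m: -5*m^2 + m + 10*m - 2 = -5*m^2 + 11*m - 2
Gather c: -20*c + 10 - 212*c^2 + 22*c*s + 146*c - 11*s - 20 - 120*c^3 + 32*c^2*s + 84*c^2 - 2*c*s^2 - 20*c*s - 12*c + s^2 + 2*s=-120*c^3 + c^2*(32*s - 128) + c*(-2*s^2 + 2*s + 114) + s^2 - 9*s - 10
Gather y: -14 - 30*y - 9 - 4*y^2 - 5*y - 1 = -4*y^2 - 35*y - 24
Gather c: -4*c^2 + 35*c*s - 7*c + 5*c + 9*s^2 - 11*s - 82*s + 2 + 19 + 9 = -4*c^2 + c*(35*s - 2) + 9*s^2 - 93*s + 30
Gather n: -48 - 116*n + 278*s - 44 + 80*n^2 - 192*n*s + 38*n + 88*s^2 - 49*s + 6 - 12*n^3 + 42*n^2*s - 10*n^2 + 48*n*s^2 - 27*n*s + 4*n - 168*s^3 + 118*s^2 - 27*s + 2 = -12*n^3 + n^2*(42*s + 70) + n*(48*s^2 - 219*s - 74) - 168*s^3 + 206*s^2 + 202*s - 84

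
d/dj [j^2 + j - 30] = 2*j + 1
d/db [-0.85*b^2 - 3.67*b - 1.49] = -1.7*b - 3.67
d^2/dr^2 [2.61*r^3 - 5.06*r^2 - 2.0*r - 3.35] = 15.66*r - 10.12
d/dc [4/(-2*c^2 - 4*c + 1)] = 16*(c + 1)/(2*c^2 + 4*c - 1)^2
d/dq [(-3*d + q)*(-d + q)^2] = (d - q)*(7*d - 3*q)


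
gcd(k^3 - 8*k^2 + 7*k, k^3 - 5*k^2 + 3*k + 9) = 1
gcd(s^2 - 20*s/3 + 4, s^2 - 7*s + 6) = s - 6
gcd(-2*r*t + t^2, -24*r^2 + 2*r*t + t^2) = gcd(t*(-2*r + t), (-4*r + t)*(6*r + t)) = 1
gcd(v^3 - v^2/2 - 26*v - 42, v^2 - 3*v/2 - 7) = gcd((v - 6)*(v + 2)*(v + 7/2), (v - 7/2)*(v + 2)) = v + 2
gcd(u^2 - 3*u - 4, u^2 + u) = u + 1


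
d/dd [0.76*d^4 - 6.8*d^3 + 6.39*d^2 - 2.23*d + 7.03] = 3.04*d^3 - 20.4*d^2 + 12.78*d - 2.23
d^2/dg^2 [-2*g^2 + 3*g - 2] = -4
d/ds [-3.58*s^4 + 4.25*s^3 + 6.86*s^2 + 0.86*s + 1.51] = -14.32*s^3 + 12.75*s^2 + 13.72*s + 0.86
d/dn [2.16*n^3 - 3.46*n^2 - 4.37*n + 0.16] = 6.48*n^2 - 6.92*n - 4.37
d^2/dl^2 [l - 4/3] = 0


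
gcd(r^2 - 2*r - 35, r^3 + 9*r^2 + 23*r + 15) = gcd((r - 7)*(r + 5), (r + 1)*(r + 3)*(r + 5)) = r + 5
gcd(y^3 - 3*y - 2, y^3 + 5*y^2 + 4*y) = y + 1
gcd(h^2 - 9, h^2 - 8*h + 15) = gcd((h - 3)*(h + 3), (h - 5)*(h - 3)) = h - 3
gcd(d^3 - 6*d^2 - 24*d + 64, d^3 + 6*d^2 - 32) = d^2 + 2*d - 8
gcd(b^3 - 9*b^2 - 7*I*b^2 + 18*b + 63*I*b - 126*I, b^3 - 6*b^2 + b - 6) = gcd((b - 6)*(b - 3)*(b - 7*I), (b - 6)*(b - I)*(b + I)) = b - 6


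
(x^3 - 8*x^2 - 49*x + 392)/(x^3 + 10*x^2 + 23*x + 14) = (x^2 - 15*x + 56)/(x^2 + 3*x + 2)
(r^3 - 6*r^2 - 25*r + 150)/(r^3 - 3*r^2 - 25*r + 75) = (r - 6)/(r - 3)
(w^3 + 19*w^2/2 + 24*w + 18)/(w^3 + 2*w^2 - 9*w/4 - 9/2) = 2*(w + 6)/(2*w - 3)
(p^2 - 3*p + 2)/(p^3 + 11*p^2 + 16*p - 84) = (p - 1)/(p^2 + 13*p + 42)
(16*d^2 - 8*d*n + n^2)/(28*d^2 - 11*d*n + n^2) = (4*d - n)/(7*d - n)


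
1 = 1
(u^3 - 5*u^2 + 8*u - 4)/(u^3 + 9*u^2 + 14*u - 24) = (u^2 - 4*u + 4)/(u^2 + 10*u + 24)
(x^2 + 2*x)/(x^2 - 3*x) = (x + 2)/(x - 3)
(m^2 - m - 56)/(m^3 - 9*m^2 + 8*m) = (m + 7)/(m*(m - 1))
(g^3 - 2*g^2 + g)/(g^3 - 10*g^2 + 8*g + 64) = g*(g^2 - 2*g + 1)/(g^3 - 10*g^2 + 8*g + 64)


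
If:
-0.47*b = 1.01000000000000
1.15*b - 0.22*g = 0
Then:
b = -2.15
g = -11.23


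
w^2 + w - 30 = (w - 5)*(w + 6)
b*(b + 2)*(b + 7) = b^3 + 9*b^2 + 14*b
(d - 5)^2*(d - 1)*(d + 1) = d^4 - 10*d^3 + 24*d^2 + 10*d - 25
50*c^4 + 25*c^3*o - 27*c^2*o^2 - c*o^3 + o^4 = (-5*c + o)*(-2*c + o)*(c + o)*(5*c + o)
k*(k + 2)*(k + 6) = k^3 + 8*k^2 + 12*k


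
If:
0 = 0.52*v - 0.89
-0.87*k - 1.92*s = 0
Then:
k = -2.20689655172414*s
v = 1.71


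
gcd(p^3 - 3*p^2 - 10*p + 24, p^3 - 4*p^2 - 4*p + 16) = p^2 - 6*p + 8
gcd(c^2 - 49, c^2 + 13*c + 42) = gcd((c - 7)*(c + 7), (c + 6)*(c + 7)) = c + 7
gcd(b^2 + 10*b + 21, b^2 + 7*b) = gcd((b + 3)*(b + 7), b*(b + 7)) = b + 7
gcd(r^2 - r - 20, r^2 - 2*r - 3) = 1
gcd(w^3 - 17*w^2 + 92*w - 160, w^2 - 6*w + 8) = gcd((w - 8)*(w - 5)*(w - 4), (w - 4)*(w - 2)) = w - 4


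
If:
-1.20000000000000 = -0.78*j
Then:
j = 1.54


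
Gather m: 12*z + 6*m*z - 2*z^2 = 6*m*z - 2*z^2 + 12*z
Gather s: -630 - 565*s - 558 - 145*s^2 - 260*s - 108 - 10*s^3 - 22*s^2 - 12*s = -10*s^3 - 167*s^2 - 837*s - 1296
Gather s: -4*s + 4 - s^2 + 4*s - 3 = 1 - s^2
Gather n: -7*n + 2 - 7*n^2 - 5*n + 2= -7*n^2 - 12*n + 4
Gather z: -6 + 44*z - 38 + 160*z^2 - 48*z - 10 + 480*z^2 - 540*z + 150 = 640*z^2 - 544*z + 96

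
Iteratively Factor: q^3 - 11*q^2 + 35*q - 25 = (q - 5)*(q^2 - 6*q + 5) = (q - 5)*(q - 1)*(q - 5)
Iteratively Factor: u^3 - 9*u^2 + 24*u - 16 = (u - 1)*(u^2 - 8*u + 16) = (u - 4)*(u - 1)*(u - 4)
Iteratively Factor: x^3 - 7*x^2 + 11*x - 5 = (x - 1)*(x^2 - 6*x + 5) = (x - 5)*(x - 1)*(x - 1)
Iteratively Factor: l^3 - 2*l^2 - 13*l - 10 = (l + 1)*(l^2 - 3*l - 10) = (l - 5)*(l + 1)*(l + 2)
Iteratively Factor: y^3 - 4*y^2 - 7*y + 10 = (y - 1)*(y^2 - 3*y - 10) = (y - 1)*(y + 2)*(y - 5)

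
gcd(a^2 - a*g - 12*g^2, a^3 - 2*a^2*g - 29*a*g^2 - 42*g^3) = a + 3*g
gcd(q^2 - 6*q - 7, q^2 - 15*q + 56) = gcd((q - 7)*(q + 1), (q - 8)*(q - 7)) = q - 7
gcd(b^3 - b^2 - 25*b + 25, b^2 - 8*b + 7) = b - 1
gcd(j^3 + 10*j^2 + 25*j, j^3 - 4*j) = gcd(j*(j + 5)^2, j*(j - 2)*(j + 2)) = j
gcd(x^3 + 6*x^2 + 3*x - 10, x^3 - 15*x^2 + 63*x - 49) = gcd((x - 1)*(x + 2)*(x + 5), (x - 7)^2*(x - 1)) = x - 1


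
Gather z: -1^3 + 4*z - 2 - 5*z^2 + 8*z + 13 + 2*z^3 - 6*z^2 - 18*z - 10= 2*z^3 - 11*z^2 - 6*z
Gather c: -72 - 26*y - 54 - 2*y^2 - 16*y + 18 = -2*y^2 - 42*y - 108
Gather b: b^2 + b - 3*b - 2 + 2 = b^2 - 2*b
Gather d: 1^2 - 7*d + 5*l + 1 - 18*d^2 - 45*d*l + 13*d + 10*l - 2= -18*d^2 + d*(6 - 45*l) + 15*l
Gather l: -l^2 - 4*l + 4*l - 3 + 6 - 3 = -l^2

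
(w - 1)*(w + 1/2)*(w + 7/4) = w^3 + 5*w^2/4 - 11*w/8 - 7/8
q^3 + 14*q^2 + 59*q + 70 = (q + 2)*(q + 5)*(q + 7)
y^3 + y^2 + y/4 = y*(y + 1/2)^2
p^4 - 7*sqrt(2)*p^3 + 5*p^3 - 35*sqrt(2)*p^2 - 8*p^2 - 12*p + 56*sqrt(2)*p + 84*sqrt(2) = (p - 2)*(p + 1)*(p + 6)*(p - 7*sqrt(2))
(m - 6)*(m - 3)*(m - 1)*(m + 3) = m^4 - 7*m^3 - 3*m^2 + 63*m - 54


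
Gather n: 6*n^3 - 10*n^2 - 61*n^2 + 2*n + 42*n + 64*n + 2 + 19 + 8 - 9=6*n^3 - 71*n^2 + 108*n + 20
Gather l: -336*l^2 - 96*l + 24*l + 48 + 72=-336*l^2 - 72*l + 120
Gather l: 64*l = 64*l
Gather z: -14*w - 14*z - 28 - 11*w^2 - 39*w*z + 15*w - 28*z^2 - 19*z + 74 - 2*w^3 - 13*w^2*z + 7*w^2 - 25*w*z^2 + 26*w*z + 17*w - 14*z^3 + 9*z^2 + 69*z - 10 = -2*w^3 - 4*w^2 + 18*w - 14*z^3 + z^2*(-25*w - 19) + z*(-13*w^2 - 13*w + 36) + 36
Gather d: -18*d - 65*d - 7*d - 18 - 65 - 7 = -90*d - 90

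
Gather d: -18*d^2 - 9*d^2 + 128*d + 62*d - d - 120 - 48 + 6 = -27*d^2 + 189*d - 162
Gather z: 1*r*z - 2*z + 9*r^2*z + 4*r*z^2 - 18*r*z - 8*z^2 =z^2*(4*r - 8) + z*(9*r^2 - 17*r - 2)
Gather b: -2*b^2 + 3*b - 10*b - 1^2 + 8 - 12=-2*b^2 - 7*b - 5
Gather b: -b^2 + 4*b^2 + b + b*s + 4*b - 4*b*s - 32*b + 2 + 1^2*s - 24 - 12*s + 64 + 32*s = 3*b^2 + b*(-3*s - 27) + 21*s + 42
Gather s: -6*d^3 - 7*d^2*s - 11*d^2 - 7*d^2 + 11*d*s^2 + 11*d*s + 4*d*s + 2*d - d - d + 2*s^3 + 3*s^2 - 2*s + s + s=-6*d^3 - 18*d^2 + 2*s^3 + s^2*(11*d + 3) + s*(-7*d^2 + 15*d)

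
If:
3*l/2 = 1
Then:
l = 2/3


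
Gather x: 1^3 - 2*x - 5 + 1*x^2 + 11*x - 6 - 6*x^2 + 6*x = -5*x^2 + 15*x - 10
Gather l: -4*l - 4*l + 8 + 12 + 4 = 24 - 8*l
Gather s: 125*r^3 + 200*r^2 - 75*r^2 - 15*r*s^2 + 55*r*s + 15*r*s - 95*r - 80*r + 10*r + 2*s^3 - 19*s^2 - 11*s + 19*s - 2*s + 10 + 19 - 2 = 125*r^3 + 125*r^2 - 165*r + 2*s^3 + s^2*(-15*r - 19) + s*(70*r + 6) + 27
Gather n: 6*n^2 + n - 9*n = 6*n^2 - 8*n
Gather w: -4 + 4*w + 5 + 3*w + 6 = 7*w + 7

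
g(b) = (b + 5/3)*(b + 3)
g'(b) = 2*b + 14/3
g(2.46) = 22.53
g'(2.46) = 9.59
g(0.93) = 10.20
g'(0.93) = 6.53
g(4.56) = 47.07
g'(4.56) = 13.79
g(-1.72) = -0.07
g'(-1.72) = 1.23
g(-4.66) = 4.97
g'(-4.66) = -4.65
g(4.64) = 48.18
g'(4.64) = 13.95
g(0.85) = 9.69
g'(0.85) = 6.37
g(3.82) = 37.42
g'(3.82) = 12.31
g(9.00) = 128.00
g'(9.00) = 22.67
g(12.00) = 205.00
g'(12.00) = 28.67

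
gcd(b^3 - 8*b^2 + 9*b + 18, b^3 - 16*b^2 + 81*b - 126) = b^2 - 9*b + 18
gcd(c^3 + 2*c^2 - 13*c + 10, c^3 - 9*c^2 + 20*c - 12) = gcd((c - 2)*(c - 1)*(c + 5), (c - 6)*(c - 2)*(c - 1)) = c^2 - 3*c + 2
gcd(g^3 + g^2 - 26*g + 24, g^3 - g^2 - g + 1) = g - 1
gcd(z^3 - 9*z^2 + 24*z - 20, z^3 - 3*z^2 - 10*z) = z - 5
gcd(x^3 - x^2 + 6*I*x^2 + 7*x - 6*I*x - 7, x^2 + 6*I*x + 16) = 1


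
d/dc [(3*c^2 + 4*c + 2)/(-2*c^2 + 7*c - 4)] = (29*c^2 - 16*c - 30)/(4*c^4 - 28*c^3 + 65*c^2 - 56*c + 16)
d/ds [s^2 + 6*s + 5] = 2*s + 6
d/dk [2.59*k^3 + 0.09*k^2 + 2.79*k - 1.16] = 7.77*k^2 + 0.18*k + 2.79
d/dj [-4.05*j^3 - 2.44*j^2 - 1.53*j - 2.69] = -12.15*j^2 - 4.88*j - 1.53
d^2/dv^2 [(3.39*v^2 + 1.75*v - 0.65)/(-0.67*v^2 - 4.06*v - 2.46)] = (16.871806*v^3 + 35.275098*v^2 + 27.91488*v + 13.212772)/(0.300763*v^6 + 5.467602*v^5 + 36.444918*v^4 + 107.073568*v^3 + 133.812684*v^2 + 73.708488*v + 14.886936)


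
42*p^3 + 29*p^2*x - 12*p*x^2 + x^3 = (-7*p + x)*(-6*p + x)*(p + x)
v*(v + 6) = v^2 + 6*v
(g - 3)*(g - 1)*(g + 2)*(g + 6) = g^4 + 4*g^3 - 17*g^2 - 24*g + 36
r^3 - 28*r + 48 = (r - 4)*(r - 2)*(r + 6)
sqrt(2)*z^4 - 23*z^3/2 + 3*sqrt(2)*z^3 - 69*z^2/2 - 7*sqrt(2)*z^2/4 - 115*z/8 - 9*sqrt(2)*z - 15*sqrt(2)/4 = (z + 1/2)*(z + 5/2)*(z - 6*sqrt(2))*(sqrt(2)*z + 1/2)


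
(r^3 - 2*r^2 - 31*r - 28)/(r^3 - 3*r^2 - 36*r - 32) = (r - 7)/(r - 8)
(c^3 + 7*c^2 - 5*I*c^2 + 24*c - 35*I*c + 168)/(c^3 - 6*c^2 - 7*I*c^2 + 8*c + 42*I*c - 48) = (c^2 + c*(7 + 3*I) + 21*I)/(c^2 + c*(-6 + I) - 6*I)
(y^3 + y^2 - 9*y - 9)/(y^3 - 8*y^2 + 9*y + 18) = (y + 3)/(y - 6)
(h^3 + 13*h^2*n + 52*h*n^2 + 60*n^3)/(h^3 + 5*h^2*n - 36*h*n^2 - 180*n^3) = (h + 2*n)/(h - 6*n)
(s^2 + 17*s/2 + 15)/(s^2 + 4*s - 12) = (s + 5/2)/(s - 2)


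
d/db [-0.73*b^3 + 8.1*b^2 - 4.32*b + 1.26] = -2.19*b^2 + 16.2*b - 4.32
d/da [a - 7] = 1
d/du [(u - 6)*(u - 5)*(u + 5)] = 3*u^2 - 12*u - 25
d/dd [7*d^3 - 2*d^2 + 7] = d*(21*d - 4)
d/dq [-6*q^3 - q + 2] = -18*q^2 - 1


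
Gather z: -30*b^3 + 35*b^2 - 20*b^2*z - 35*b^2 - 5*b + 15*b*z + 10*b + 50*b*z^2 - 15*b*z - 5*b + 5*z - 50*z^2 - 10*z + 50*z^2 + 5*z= -30*b^3 - 20*b^2*z + 50*b*z^2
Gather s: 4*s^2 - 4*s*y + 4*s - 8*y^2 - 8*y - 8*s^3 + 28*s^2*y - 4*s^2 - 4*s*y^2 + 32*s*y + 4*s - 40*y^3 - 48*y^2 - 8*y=-8*s^3 + 28*s^2*y + s*(-4*y^2 + 28*y + 8) - 40*y^3 - 56*y^2 - 16*y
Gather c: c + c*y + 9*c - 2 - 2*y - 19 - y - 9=c*(y + 10) - 3*y - 30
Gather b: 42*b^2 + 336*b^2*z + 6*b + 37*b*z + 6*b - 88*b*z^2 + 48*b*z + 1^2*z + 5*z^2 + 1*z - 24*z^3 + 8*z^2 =b^2*(336*z + 42) + b*(-88*z^2 + 85*z + 12) - 24*z^3 + 13*z^2 + 2*z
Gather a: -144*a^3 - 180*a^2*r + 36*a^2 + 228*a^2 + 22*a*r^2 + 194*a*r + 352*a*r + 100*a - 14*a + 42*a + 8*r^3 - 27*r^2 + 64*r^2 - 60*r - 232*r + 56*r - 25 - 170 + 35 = -144*a^3 + a^2*(264 - 180*r) + a*(22*r^2 + 546*r + 128) + 8*r^3 + 37*r^2 - 236*r - 160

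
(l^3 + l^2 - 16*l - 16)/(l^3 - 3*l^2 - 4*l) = (l + 4)/l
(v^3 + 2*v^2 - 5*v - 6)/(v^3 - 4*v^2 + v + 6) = (v + 3)/(v - 3)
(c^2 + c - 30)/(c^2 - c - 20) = (c + 6)/(c + 4)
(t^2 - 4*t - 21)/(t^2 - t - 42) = (t + 3)/(t + 6)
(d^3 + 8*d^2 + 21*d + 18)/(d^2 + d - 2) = (d^2 + 6*d + 9)/(d - 1)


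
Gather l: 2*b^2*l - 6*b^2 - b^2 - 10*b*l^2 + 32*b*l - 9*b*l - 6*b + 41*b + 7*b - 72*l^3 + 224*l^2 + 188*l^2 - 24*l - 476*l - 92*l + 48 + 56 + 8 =-7*b^2 + 42*b - 72*l^3 + l^2*(412 - 10*b) + l*(2*b^2 + 23*b - 592) + 112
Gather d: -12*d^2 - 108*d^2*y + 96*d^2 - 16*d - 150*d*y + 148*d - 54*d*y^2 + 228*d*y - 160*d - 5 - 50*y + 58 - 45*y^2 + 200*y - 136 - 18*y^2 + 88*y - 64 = d^2*(84 - 108*y) + d*(-54*y^2 + 78*y - 28) - 63*y^2 + 238*y - 147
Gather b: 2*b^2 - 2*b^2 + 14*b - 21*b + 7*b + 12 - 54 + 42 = 0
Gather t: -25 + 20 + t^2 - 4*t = t^2 - 4*t - 5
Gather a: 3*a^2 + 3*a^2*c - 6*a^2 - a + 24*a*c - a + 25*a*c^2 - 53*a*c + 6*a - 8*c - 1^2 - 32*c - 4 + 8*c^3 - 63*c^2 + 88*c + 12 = a^2*(3*c - 3) + a*(25*c^2 - 29*c + 4) + 8*c^3 - 63*c^2 + 48*c + 7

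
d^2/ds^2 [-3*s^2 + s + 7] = -6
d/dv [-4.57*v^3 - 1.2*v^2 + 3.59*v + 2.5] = -13.71*v^2 - 2.4*v + 3.59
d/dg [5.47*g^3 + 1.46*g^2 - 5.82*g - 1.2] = 16.41*g^2 + 2.92*g - 5.82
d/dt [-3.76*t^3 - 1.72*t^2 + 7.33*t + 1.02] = -11.28*t^2 - 3.44*t + 7.33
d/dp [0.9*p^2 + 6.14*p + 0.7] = 1.8*p + 6.14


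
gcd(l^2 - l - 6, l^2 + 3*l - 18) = l - 3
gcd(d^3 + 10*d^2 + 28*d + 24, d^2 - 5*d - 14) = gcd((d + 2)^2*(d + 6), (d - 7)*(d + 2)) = d + 2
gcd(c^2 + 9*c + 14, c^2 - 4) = c + 2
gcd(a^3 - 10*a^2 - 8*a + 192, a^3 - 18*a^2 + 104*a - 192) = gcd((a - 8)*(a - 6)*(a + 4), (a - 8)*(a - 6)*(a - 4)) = a^2 - 14*a + 48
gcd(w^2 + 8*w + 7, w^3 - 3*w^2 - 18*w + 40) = 1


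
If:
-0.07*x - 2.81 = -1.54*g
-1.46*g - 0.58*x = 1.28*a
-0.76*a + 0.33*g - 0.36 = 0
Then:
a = 0.23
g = 1.62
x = -4.57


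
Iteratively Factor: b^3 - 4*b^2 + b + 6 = (b - 3)*(b^2 - b - 2) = (b - 3)*(b + 1)*(b - 2)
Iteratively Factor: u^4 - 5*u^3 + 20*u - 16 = (u - 2)*(u^3 - 3*u^2 - 6*u + 8) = (u - 4)*(u - 2)*(u^2 + u - 2) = (u - 4)*(u - 2)*(u - 1)*(u + 2)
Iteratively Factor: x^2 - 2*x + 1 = (x - 1)*(x - 1)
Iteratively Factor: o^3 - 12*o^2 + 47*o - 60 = (o - 5)*(o^2 - 7*o + 12) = (o - 5)*(o - 3)*(o - 4)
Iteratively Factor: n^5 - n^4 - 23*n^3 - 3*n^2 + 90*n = (n + 3)*(n^4 - 4*n^3 - 11*n^2 + 30*n) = n*(n + 3)*(n^3 - 4*n^2 - 11*n + 30) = n*(n - 2)*(n + 3)*(n^2 - 2*n - 15) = n*(n - 2)*(n + 3)^2*(n - 5)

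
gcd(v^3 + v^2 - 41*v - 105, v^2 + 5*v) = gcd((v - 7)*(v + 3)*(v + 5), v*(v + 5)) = v + 5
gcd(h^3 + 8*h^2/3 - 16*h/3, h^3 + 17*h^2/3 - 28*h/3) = h^2 - 4*h/3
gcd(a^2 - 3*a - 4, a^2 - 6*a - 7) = a + 1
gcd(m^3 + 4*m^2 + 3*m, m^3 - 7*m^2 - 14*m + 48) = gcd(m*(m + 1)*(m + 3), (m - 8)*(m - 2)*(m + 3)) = m + 3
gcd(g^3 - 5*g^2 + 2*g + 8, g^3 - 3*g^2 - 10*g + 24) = g^2 - 6*g + 8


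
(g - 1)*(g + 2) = g^2 + g - 2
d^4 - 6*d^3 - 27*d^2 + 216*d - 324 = (d - 6)*(d - 3)^2*(d + 6)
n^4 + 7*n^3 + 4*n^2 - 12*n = n*(n - 1)*(n + 2)*(n + 6)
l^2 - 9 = (l - 3)*(l + 3)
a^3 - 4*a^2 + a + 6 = (a - 3)*(a - 2)*(a + 1)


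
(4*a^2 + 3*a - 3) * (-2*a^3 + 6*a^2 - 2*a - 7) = -8*a^5 + 18*a^4 + 16*a^3 - 52*a^2 - 15*a + 21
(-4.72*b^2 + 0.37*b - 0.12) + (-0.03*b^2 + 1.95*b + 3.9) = -4.75*b^2 + 2.32*b + 3.78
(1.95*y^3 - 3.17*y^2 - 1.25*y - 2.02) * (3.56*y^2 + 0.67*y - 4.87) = 6.942*y^5 - 9.9787*y^4 - 16.0704*y^3 + 7.4092*y^2 + 4.7341*y + 9.8374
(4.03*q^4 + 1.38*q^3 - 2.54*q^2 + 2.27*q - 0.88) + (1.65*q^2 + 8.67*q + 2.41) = 4.03*q^4 + 1.38*q^3 - 0.89*q^2 + 10.94*q + 1.53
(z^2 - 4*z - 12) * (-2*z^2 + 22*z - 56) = -2*z^4 + 30*z^3 - 120*z^2 - 40*z + 672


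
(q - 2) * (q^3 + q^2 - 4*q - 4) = q^4 - q^3 - 6*q^2 + 4*q + 8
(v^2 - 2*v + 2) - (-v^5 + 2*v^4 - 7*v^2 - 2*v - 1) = v^5 - 2*v^4 + 8*v^2 + 3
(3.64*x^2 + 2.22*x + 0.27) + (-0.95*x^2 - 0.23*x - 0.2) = 2.69*x^2 + 1.99*x + 0.07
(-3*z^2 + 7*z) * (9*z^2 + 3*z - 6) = -27*z^4 + 54*z^3 + 39*z^2 - 42*z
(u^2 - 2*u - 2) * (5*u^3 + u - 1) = 5*u^5 - 10*u^4 - 9*u^3 - 3*u^2 + 2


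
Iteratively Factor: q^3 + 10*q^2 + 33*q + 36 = (q + 3)*(q^2 + 7*q + 12) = (q + 3)^2*(q + 4)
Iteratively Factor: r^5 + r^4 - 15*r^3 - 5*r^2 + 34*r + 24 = (r + 1)*(r^4 - 15*r^2 + 10*r + 24) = (r - 2)*(r + 1)*(r^3 + 2*r^2 - 11*r - 12) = (r - 3)*(r - 2)*(r + 1)*(r^2 + 5*r + 4) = (r - 3)*(r - 2)*(r + 1)^2*(r + 4)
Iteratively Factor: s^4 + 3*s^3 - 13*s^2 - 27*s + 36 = (s - 1)*(s^3 + 4*s^2 - 9*s - 36) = (s - 3)*(s - 1)*(s^2 + 7*s + 12) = (s - 3)*(s - 1)*(s + 3)*(s + 4)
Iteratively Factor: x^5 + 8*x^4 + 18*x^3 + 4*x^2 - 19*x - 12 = (x + 4)*(x^4 + 4*x^3 + 2*x^2 - 4*x - 3) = (x + 1)*(x + 4)*(x^3 + 3*x^2 - x - 3) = (x + 1)*(x + 3)*(x + 4)*(x^2 - 1) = (x - 1)*(x + 1)*(x + 3)*(x + 4)*(x + 1)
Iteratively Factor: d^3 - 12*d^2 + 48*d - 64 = (d - 4)*(d^2 - 8*d + 16) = (d - 4)^2*(d - 4)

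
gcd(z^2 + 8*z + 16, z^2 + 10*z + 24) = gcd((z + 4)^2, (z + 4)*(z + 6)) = z + 4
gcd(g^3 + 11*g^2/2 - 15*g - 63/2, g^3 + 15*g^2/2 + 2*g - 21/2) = g^2 + 17*g/2 + 21/2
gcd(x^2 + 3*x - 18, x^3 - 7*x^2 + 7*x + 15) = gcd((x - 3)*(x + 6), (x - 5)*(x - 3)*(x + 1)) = x - 3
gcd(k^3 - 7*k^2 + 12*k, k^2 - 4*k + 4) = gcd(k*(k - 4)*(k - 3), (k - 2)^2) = 1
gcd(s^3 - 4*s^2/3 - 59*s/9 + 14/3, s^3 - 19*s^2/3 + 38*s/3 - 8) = s - 3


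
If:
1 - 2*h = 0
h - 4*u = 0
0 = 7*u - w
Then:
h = 1/2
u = 1/8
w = 7/8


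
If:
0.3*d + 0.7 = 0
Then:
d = -2.33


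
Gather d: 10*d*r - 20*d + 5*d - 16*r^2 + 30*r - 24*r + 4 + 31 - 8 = d*(10*r - 15) - 16*r^2 + 6*r + 27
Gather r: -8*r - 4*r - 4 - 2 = -12*r - 6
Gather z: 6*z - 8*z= -2*z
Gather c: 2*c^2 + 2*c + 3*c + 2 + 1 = 2*c^2 + 5*c + 3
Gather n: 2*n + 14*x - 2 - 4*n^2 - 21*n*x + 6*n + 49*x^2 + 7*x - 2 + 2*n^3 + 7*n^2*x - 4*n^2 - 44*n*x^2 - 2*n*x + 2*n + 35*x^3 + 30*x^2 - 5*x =2*n^3 + n^2*(7*x - 8) + n*(-44*x^2 - 23*x + 10) + 35*x^3 + 79*x^2 + 16*x - 4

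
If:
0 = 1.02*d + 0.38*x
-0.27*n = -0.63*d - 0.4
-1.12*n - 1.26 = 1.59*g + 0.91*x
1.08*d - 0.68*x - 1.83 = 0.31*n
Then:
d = 1.05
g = -1.95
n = 3.93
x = -2.82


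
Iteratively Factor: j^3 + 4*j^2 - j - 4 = (j + 1)*(j^2 + 3*j - 4) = (j + 1)*(j + 4)*(j - 1)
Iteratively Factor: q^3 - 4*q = (q)*(q^2 - 4) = q*(q + 2)*(q - 2)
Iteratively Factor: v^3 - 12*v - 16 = (v + 2)*(v^2 - 2*v - 8) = (v + 2)^2*(v - 4)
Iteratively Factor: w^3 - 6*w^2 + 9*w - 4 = (w - 1)*(w^2 - 5*w + 4) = (w - 1)^2*(w - 4)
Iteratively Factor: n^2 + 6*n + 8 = (n + 4)*(n + 2)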